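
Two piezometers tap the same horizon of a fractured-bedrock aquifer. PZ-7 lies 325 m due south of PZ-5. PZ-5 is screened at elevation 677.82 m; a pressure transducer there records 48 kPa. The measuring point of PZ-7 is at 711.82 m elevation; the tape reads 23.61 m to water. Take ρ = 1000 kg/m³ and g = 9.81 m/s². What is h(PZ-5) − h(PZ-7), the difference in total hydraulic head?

Δh ≈ -5.50 m

Pressure head at PZ-5: ψ = P/(ρg) = 48×1000 / (1000 × 9.81) = 4.89 m.
Total head at PZ-5: h = z + ψ = 677.82 + 4.89 = 682.71 m.
Total head at PZ-7: h = 711.82 − 23.61 = 688.21 m.
Head difference: h(PZ-5) − h(PZ-7) = 682.71 − 688.21 = -5.50 m.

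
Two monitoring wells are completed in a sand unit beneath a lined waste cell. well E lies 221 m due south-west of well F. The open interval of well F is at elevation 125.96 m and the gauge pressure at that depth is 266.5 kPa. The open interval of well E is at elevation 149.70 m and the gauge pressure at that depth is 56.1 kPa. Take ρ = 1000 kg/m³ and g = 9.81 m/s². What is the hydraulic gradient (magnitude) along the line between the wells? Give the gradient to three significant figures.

Pressure head at well F: ψ = P/(ρg) = 266.5×1000 / (1000 × 9.81) = 27.17 m.
Total head at well F: h = z + ψ = 125.96 + 27.17 = 153.13 m.
Pressure head at well E: ψ = P/(ρg) = 56.1×1000 / (1000 × 9.81) = 5.72 m.
Total head at well E: h = z + ψ = 149.70 + 5.72 = 155.42 m.
Head difference: h(well F) − h(well E) = 153.13 − 155.42 = -2.29 m.
Hydraulic gradient: i = |Δh| / L = 2.29 / 221 = 0.0104.

i ≈ 0.0104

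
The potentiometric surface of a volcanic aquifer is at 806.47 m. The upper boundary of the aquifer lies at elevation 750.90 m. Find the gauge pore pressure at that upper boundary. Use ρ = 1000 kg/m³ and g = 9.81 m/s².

Pressure head at the aquifer top: ψ = h − z = 806.47 − 750.90 = 55.57 m.
P = ρgψ = 1000 × 9.81 × 55.57 = 545142 Pa ≈ 545 kPa.

P ≈ 545 kPa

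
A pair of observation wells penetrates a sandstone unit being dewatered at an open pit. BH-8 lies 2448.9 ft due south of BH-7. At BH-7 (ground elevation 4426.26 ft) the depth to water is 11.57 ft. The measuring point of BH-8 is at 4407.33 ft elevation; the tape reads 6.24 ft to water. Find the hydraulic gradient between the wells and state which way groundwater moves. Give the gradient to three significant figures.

i ≈ 0.00555; groundwater flows toward the south

Total head at BH-7: h = 4426.26 − 11.57 = 4414.69 ft.
Total head at BH-8: h = 4407.33 − 6.24 = 4401.09 ft.
Head difference: h(BH-7) − h(BH-8) = 4414.69 − 4401.09 = 13.60 ft.
Hydraulic gradient: i = |Δh| / L = 13.60 / 2448.9 = 0.00555.
Flow is from higher to lower head: from BH-7 toward BH-8, i.e. toward the south.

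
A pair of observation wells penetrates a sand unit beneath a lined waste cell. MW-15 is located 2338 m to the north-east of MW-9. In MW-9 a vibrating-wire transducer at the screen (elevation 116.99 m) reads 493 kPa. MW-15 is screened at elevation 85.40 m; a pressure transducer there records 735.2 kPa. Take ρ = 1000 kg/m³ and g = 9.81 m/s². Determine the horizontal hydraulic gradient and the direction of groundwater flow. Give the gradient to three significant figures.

i ≈ 0.00295; groundwater flows toward the north-east

Pressure head at MW-9: ψ = P/(ρg) = 493×1000 / (1000 × 9.81) = 50.25 m.
Total head at MW-9: h = z + ψ = 116.99 + 50.25 = 167.24 m.
Pressure head at MW-15: ψ = P/(ρg) = 735.2×1000 / (1000 × 9.81) = 74.94 m.
Total head at MW-15: h = z + ψ = 85.40 + 74.94 = 160.34 m.
Head difference: h(MW-9) − h(MW-15) = 167.24 − 160.34 = 6.90 m.
Hydraulic gradient: i = |Δh| / L = 6.90 / 2338 = 0.00295.
Flow is from higher to lower head: from MW-9 toward MW-15, i.e. toward the north-east.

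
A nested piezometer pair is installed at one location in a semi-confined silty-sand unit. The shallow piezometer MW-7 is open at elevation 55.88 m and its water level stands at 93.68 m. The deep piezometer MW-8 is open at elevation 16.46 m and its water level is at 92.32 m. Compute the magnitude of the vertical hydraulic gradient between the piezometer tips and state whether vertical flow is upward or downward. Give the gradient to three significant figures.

|i_v| ≈ 0.0345; vertical flow is downward

Total head at MW-7: h = 93.68 m (water level in the standpipe).
Total head at MW-8: h = 92.32 m.
Δh = h(MW-7) − h(MW-8) = 93.68 − 92.32 = 1.36 m.
Vertical separation Δz = 55.88 − 16.46 = 39.42 m.
|i_v| = |Δh| / Δz = 1.36 / 39.42 = 0.0345.
Head is higher in the shallow piezometer, so vertical flow is downward (recharge condition).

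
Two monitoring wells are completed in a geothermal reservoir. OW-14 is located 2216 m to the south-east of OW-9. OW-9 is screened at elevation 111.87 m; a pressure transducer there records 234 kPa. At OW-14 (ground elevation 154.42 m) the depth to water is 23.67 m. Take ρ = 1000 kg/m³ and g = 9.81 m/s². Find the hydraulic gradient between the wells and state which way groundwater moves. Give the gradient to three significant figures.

i ≈ 0.00224; groundwater flows toward the south-east

Pressure head at OW-9: ψ = P/(ρg) = 234×1000 / (1000 × 9.81) = 23.85 m.
Total head at OW-9: h = z + ψ = 111.87 + 23.85 = 135.72 m.
Total head at OW-14: h = 154.42 − 23.67 = 130.75 m.
Head difference: h(OW-9) − h(OW-14) = 135.72 − 130.75 = 4.97 m.
Hydraulic gradient: i = |Δh| / L = 4.97 / 2216 = 0.00224.
Flow is from higher to lower head: from OW-9 toward OW-14, i.e. toward the south-east.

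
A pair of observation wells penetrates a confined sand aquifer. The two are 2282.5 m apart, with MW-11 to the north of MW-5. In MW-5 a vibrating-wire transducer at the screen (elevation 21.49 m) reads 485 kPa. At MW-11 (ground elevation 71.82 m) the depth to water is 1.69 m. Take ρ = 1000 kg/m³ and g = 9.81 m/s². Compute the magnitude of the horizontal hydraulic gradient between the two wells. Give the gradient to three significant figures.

Pressure head at MW-5: ψ = P/(ρg) = 485×1000 / (1000 × 9.81) = 49.44 m.
Total head at MW-5: h = z + ψ = 21.49 + 49.44 = 70.93 m.
Total head at MW-11: h = 71.82 − 1.69 = 70.13 m.
Head difference: h(MW-5) − h(MW-11) = 70.93 − 70.13 = 0.80 m.
Hydraulic gradient: i = |Δh| / L = 0.80 / 2282.5 = 0.000350.

i ≈ 0.000350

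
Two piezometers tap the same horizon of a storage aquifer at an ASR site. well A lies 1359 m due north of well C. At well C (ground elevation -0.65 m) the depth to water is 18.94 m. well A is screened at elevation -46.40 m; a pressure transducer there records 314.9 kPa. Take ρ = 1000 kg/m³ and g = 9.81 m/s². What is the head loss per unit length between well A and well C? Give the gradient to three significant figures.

Total head at well C: h = -0.65 − 18.94 = -19.59 m.
Pressure head at well A: ψ = P/(ρg) = 314.9×1000 / (1000 × 9.81) = 32.10 m.
Total head at well A: h = z + ψ = -46.40 + 32.10 = -14.30 m.
Head difference: h(well C) − h(well A) = -19.59 − (-14.30) = -5.29 m.
Hydraulic gradient: i = |Δh| / L = 5.29 / 1359 = 0.00389.

i ≈ 0.00389 m/m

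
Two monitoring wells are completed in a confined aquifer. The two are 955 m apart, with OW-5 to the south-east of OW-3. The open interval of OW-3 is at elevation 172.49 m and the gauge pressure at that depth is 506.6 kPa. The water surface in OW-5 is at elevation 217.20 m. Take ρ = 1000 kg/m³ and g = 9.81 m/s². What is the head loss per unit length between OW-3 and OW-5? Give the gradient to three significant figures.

Pressure head at OW-3: ψ = P/(ρg) = 506.6×1000 / (1000 × 9.81) = 51.64 m.
Total head at OW-3: h = z + ψ = 172.49 + 51.64 = 224.13 m.
Total head at OW-5: h = 217.20 m (water level in the piezometer is the total head).
Head difference: h(OW-3) − h(OW-5) = 224.13 − 217.20 = 6.93 m.
Hydraulic gradient: i = |Δh| / L = 6.93 / 955 = 0.00726.

i ≈ 0.00726 m/m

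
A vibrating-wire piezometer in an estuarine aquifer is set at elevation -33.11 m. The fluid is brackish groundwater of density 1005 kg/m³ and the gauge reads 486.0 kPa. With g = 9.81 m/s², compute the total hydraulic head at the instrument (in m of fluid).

h ≈ 16.18 m

ψ = P/(ρg) = 486.0×1000 / (1005 × 9.81) = 49.29 m.
h = z + ψ = -33.11 + 49.29 = 16.18 m.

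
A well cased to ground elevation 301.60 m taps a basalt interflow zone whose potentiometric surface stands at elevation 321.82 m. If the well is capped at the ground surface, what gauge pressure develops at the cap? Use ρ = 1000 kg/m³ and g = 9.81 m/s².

P ≈ 198 kPa

Head above the cap: Δh = 321.82 − 301.60 = 20.22 m.
P = ρgΔh = 1000 × 9.81 × 20.22 = 198358 Pa ≈ 198 kPa.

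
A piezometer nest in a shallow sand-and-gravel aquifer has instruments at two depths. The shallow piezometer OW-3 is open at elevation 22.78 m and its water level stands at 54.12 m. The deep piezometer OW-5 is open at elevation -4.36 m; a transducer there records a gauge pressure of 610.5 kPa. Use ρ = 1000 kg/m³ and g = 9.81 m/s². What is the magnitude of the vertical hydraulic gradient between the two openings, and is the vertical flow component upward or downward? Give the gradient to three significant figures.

Total head at OW-3: h = 54.12 m (water level in the standpipe).
Pressure head at OW-5: ψ = P/(ρg) = 610.5×1000 / (1000 × 9.81) = 62.23 m.
Total head at OW-5: h = z + ψ = -4.36 + 62.23 = 57.87 m.
Δh = h(OW-3) − h(OW-5) = 54.12 − 57.87 = -3.75 m.
Vertical separation Δz = 22.78 − (-4.36) = 27.14 m.
|i_v| = |Δh| / Δz = 3.75 / 27.14 = 0.138.
Head is higher in the deep piezometer, so vertical flow is upward (discharge condition).

|i_v| ≈ 0.138; vertical flow is upward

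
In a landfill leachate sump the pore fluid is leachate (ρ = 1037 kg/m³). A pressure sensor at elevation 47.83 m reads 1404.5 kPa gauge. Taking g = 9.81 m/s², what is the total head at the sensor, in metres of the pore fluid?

ψ = P/(ρg) = 1404.5×1000 / (1037 × 9.81) = 138.06 m.
h = z + ψ = 47.83 + 138.06 = 185.89 m.

h ≈ 185.89 m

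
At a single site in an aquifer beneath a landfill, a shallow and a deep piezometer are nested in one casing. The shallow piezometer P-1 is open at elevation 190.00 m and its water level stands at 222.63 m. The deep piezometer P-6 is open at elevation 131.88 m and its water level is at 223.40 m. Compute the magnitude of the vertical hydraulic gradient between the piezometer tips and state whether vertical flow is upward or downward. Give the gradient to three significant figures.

|i_v| ≈ 0.0132; vertical flow is upward

Total head at P-1: h = 222.63 m (water level in the standpipe).
Total head at P-6: h = 223.40 m.
Δh = h(P-1) − h(P-6) = 222.63 − 223.40 = -0.77 m.
Vertical separation Δz = 190.00 − 131.88 = 58.12 m.
|i_v| = |Δh| / Δz = 0.77 / 58.12 = 0.0132.
Head is higher in the deep piezometer, so vertical flow is upward (discharge condition).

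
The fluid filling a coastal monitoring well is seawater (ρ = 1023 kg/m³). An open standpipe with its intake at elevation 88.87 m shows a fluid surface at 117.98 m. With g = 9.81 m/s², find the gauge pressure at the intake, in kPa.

Pressure head ψ = h − z = 117.98 − 88.87 = 29.11 m.
P = ρgψ = 1023 × 9.81 × 29.11 = 292137 Pa ≈ 292 kPa.

P ≈ 292 kPa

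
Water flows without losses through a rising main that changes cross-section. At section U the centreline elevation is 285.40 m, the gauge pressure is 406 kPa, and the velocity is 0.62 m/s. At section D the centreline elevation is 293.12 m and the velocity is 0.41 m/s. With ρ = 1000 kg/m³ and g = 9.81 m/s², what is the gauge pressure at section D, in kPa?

Pressure head at U: ψ₁ = P₁/(ρg) = 406×1000 / (1000 × 9.81) = 41.39 m.
Velocity heads: v₁²/2g = 0.62²/19.62 = 0.020 m; v₂²/2g = 0.41²/19.62 = 0.009 m.
Total head H = z₁ + ψ₁ + v₁²/2g = 285.40 + 41.39 + 0.020 = 326.81 m.
ψ₂ = H − z₂ − v₂²/2g = 326.81 − 293.12 − 0.009 = 33.68 m.
P₂ = ρgψ₂ = 1000 × 9.81 × 33.68 ≈ 330 kPa.

P₂ ≈ 330 kPa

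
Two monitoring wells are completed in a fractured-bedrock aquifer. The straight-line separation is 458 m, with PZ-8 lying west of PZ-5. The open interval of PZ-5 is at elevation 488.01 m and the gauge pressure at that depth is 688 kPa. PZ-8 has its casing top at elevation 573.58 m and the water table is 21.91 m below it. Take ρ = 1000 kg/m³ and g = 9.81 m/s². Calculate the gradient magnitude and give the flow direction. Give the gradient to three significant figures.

i ≈ 0.0141; groundwater flows toward the west

Pressure head at PZ-5: ψ = P/(ρg) = 688×1000 / (1000 × 9.81) = 70.13 m.
Total head at PZ-5: h = z + ψ = 488.01 + 70.13 = 558.14 m.
Total head at PZ-8: h = 573.58 − 21.91 = 551.67 m.
Head difference: h(PZ-5) − h(PZ-8) = 558.14 − 551.67 = 6.47 m.
Hydraulic gradient: i = |Δh| / L = 6.47 / 458 = 0.0141.
Flow is from higher to lower head: from PZ-5 toward PZ-8, i.e. toward the west.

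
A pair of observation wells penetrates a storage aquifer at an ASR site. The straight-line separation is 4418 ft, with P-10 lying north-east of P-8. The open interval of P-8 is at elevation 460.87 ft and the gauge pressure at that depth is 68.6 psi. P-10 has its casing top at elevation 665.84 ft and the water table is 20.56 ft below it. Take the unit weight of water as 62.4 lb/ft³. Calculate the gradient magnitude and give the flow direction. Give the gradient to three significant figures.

Pressure head at P-8: ψ = 144·P/γ = 144 × 68.6 / 62.4 = 158.31 ft.
Total head at P-8: h = z + ψ = 460.87 + 158.31 = 619.18 ft.
Total head at P-10: h = 665.84 − 20.56 = 645.28 ft.
Head difference: h(P-8) − h(P-10) = 619.18 − 645.28 = -26.10 ft.
Hydraulic gradient: i = |Δh| / L = 26.10 / 4418 = 0.00591.
Flow is from higher to lower head: from P-10 toward P-8, i.e. toward the south-west.

i ≈ 0.00591; groundwater flows toward the south-west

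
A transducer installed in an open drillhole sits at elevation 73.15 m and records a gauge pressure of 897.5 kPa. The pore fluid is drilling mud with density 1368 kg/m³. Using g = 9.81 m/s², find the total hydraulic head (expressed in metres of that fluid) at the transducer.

h ≈ 140.03 m

ψ = P/(ρg) = 897.5×1000 / (1368 × 9.81) = 66.88 m.
h = z + ψ = 73.15 + 66.88 = 140.03 m.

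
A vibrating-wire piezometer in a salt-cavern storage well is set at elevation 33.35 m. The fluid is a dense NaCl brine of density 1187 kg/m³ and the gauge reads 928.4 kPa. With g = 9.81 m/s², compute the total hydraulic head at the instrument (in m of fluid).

ψ = P/(ρg) = 928.4×1000 / (1187 × 9.81) = 79.73 m.
h = z + ψ = 33.35 + 79.73 = 113.08 m.

h ≈ 113.08 m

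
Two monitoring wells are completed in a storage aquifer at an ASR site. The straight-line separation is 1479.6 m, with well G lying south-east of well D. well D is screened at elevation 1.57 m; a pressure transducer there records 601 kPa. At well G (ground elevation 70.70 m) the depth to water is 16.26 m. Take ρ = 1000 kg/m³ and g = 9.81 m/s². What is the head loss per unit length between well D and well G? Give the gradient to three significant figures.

i ≈ 0.00567 m/m

Pressure head at well D: ψ = P/(ρg) = 601×1000 / (1000 × 9.81) = 61.26 m.
Total head at well D: h = z + ψ = 1.57 + 61.26 = 62.83 m.
Total head at well G: h = 70.70 − 16.26 = 54.44 m.
Head difference: h(well D) − h(well G) = 62.83 − 54.44 = 8.39 m.
Hydraulic gradient: i = |Δh| / L = 8.39 / 1479.6 = 0.00567.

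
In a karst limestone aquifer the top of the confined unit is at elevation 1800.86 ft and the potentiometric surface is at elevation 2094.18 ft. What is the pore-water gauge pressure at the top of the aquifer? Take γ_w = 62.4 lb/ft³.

Pressure head at the aquifer top: ψ = h − z = 2094.18 − 1800.86 = 293.32 ft.
P = γψ/144 = 62.4 × 293.32 / 144 = 127 psi.

P ≈ 127 psi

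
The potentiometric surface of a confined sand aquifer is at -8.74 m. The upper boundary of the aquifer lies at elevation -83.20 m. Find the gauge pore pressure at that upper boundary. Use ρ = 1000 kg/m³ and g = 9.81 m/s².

Pressure head at the aquifer top: ψ = h − z = -8.74 − (-83.20) = 74.46 m.
P = ρgψ = 1000 × 9.81 × 74.46 = 730453 Pa ≈ 730 kPa.

P ≈ 730 kPa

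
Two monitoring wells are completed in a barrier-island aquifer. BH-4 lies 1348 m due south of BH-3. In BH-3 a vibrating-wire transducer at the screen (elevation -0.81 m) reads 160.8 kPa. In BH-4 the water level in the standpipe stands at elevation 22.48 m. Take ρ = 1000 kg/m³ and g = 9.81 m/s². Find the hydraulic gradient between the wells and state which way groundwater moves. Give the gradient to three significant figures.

Pressure head at BH-3: ψ = P/(ρg) = 160.8×1000 / (1000 × 9.81) = 16.39 m.
Total head at BH-3: h = z + ψ = -0.81 + 16.39 = 15.58 m.
Total head at BH-4: h = 22.48 m (water level in the piezometer is the total head).
Head difference: h(BH-3) − h(BH-4) = 15.58 − 22.48 = -6.90 m.
Hydraulic gradient: i = |Δh| / L = 6.90 / 1348 = 0.00512.
Flow is from higher to lower head: from BH-4 toward BH-3, i.e. toward the north.

i ≈ 0.00512; groundwater flows toward the north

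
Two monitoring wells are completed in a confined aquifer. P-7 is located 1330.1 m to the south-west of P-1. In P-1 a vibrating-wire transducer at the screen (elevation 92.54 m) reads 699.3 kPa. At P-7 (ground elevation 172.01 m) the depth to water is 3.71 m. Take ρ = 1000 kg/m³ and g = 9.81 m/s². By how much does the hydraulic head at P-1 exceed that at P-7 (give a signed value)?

Δh ≈ -4.48 m

Pressure head at P-1: ψ = P/(ρg) = 699.3×1000 / (1000 × 9.81) = 71.28 m.
Total head at P-1: h = z + ψ = 92.54 + 71.28 = 163.82 m.
Total head at P-7: h = 172.01 − 3.71 = 168.30 m.
Head difference: h(P-1) − h(P-7) = 163.82 − 168.30 = -4.48 m.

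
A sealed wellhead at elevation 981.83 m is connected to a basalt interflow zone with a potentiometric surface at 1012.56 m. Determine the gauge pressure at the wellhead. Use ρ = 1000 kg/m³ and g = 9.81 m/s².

Head above the cap: Δh = 1012.56 − 981.83 = 30.73 m.
P = ρgΔh = 1000 × 9.81 × 30.73 = 301461 Pa ≈ 301 kPa.

P ≈ 301 kPa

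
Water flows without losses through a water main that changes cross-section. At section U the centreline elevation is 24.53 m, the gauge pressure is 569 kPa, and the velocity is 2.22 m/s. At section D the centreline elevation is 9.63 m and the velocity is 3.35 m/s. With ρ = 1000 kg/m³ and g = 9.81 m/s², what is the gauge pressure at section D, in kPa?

Pressure head at U: ψ₁ = P₁/(ρg) = 569×1000 / (1000 × 9.81) = 58.00 m.
Velocity heads: v₁²/2g = 2.22²/19.62 = 0.251 m; v₂²/2g = 3.35²/19.62 = 0.572 m.
Total head H = z₁ + ψ₁ + v₁²/2g = 24.53 + 58.00 + 0.251 = 82.78 m.
ψ₂ = H − z₂ − v₂²/2g = 82.78 − 9.63 − 0.572 = 72.58 m.
P₂ = ρgψ₂ = 1000 × 9.81 × 72.58 ≈ 712 kPa.

P₂ ≈ 712 kPa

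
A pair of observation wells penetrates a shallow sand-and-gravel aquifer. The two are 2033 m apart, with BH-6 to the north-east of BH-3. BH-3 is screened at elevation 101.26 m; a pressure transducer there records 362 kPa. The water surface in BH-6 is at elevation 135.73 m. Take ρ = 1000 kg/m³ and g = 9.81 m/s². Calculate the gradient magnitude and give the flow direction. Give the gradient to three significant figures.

Pressure head at BH-3: ψ = P/(ρg) = 362×1000 / (1000 × 9.81) = 36.90 m.
Total head at BH-3: h = z + ψ = 101.26 + 36.90 = 138.16 m.
Total head at BH-6: h = 135.73 m (water level in the piezometer is the total head).
Head difference: h(BH-3) − h(BH-6) = 138.16 − 135.73 = 2.43 m.
Hydraulic gradient: i = |Δh| / L = 2.43 / 2033 = 0.00120.
Flow is from higher to lower head: from BH-3 toward BH-6, i.e. toward the north-east.

i ≈ 0.00120; groundwater flows toward the north-east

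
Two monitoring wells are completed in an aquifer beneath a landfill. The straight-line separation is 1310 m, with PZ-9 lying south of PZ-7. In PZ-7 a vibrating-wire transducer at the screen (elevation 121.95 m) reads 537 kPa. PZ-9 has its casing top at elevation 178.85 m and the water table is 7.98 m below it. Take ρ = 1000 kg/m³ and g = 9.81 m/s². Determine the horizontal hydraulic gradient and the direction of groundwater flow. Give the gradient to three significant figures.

Pressure head at PZ-7: ψ = P/(ρg) = 537×1000 / (1000 × 9.81) = 54.74 m.
Total head at PZ-7: h = z + ψ = 121.95 + 54.74 = 176.69 m.
Total head at PZ-9: h = 178.85 − 7.98 = 170.87 m.
Head difference: h(PZ-7) − h(PZ-9) = 176.69 − 170.87 = 5.82 m.
Hydraulic gradient: i = |Δh| / L = 5.82 / 1310 = 0.00444.
Flow is from higher to lower head: from PZ-7 toward PZ-9, i.e. toward the south.

i ≈ 0.00444; groundwater flows toward the south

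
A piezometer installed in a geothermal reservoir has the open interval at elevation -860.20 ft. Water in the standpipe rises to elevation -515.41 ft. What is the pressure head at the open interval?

Total head h = -515.41 ft (the water-surface elevation in the piezometer).
Pressure head ψ = h − z = -515.41 − (-860.20) = 344.79 ft.

ψ ≈ 344.79 ft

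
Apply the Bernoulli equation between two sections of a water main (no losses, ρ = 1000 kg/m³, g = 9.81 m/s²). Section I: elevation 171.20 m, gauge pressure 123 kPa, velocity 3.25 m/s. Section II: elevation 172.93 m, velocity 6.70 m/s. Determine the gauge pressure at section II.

Pressure head at I: ψ₁ = P₁/(ρg) = 123×1000 / (1000 × 9.81) = 12.54 m.
Velocity heads: v₁²/2g = 3.25²/19.62 = 0.538 m; v₂²/2g = 6.70²/19.62 = 2.288 m.
Total head H = z₁ + ψ₁ + v₁²/2g = 171.20 + 12.54 + 0.538 = 184.28 m.
ψ₂ = H − z₂ − v₂²/2g = 184.28 − 172.93 − 2.288 = 9.06 m.
P₂ = ρgψ₂ = 1000 × 9.81 × 9.06 ≈ 88.9 kPa.

P₂ ≈ 88.9 kPa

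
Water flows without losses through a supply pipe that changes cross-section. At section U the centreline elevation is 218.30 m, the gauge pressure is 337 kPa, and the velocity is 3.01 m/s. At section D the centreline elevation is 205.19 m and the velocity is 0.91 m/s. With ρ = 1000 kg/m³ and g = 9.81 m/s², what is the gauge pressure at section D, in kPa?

Pressure head at U: ψ₁ = P₁/(ρg) = 337×1000 / (1000 × 9.81) = 34.35 m.
Velocity heads: v₁²/2g = 3.01²/19.62 = 0.462 m; v₂²/2g = 0.91²/19.62 = 0.042 m.
Total head H = z₁ + ψ₁ + v₁²/2g = 218.30 + 34.35 + 0.462 = 253.11 m.
ψ₂ = H − z₂ − v₂²/2g = 253.11 − 205.19 − 0.042 = 47.88 m.
P₂ = ρgψ₂ = 1000 × 9.81 × 47.88 ≈ 470 kPa.

P₂ ≈ 470 kPa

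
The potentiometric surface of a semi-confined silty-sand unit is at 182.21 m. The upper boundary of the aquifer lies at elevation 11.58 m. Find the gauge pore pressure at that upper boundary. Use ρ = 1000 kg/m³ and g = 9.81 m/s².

Pressure head at the aquifer top: ψ = h − z = 182.21 − 11.58 = 170.63 m.
P = ρgψ = 1000 × 9.81 × 170.63 = 1673880 Pa ≈ 1670 kPa.

P ≈ 1670 kPa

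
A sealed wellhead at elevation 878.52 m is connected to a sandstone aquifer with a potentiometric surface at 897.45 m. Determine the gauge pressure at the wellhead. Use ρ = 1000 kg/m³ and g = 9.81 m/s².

P ≈ 186 kPa

Head above the cap: Δh = 897.45 − 878.52 = 18.93 m.
P = ρgΔh = 1000 × 9.81 × 18.93 = 185703 Pa ≈ 186 kPa.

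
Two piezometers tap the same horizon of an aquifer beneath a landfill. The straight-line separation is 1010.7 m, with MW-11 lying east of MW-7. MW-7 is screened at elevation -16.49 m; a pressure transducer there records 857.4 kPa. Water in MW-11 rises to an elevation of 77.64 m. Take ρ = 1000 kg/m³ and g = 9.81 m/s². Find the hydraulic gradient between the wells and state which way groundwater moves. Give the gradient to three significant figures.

i ≈ 0.00666; groundwater flows toward the west

Pressure head at MW-7: ψ = P/(ρg) = 857.4×1000 / (1000 × 9.81) = 87.40 m.
Total head at MW-7: h = z + ψ = -16.49 + 87.40 = 70.91 m.
Total head at MW-11: h = 77.64 m (water level in the piezometer is the total head).
Head difference: h(MW-7) − h(MW-11) = 70.91 − 77.64 = -6.73 m.
Hydraulic gradient: i = |Δh| / L = 6.73 / 1010.7 = 0.00666.
Flow is from higher to lower head: from MW-11 toward MW-7, i.e. toward the west.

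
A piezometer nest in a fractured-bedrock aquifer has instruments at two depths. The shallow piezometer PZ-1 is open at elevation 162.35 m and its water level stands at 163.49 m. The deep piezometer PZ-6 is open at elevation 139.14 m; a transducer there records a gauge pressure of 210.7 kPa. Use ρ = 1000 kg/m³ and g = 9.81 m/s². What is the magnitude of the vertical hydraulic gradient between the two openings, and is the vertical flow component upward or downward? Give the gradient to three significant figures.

|i_v| ≈ 0.124; vertical flow is downward

Total head at PZ-1: h = 163.49 m (water level in the standpipe).
Pressure head at PZ-6: ψ = P/(ρg) = 210.7×1000 / (1000 × 9.81) = 21.48 m.
Total head at PZ-6: h = z + ψ = 139.14 + 21.48 = 160.62 m.
Δh = h(PZ-1) − h(PZ-6) = 163.49 − 160.62 = 2.87 m.
Vertical separation Δz = 162.35 − 139.14 = 23.21 m.
|i_v| = |Δh| / Δz = 2.87 / 23.21 = 0.124.
Head is higher in the shallow piezometer, so vertical flow is downward (recharge condition).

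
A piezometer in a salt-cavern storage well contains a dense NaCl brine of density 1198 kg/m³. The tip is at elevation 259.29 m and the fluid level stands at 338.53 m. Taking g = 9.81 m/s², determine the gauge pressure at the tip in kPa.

Pressure head ψ = h − z = 338.53 − 259.29 = 79.24 m.
P = ρgψ = 1198 × 9.81 × 79.24 = 931259 Pa ≈ 931 kPa.

P ≈ 931 kPa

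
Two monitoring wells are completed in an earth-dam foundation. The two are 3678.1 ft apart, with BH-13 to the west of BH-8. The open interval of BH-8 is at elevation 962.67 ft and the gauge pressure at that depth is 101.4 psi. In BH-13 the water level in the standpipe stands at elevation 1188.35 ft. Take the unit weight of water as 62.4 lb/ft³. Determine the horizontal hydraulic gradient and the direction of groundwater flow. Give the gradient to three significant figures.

i ≈ 0.00226; groundwater flows toward the west

Pressure head at BH-8: ψ = 144·P/γ = 144 × 101.4 / 62.4 = 234.00 ft.
Total head at BH-8: h = z + ψ = 962.67 + 234.00 = 1196.67 ft.
Total head at BH-13: h = 1188.35 ft (water level in the piezometer is the total head).
Head difference: h(BH-8) − h(BH-13) = 1196.67 − 1188.35 = 8.32 ft.
Hydraulic gradient: i = |Δh| / L = 8.32 / 3678.1 = 0.00226.
Flow is from higher to lower head: from BH-8 toward BH-13, i.e. toward the west.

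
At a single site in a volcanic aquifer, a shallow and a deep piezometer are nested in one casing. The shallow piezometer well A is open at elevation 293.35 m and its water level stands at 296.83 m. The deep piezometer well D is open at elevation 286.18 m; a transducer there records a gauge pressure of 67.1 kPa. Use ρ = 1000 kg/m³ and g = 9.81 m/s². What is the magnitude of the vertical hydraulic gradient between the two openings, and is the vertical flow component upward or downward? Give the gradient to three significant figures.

|i_v| ≈ 0.531; vertical flow is downward

Total head at well A: h = 296.83 m (water level in the standpipe).
Pressure head at well D: ψ = P/(ρg) = 67.1×1000 / (1000 × 9.81) = 6.84 m.
Total head at well D: h = z + ψ = 286.18 + 6.84 = 293.02 m.
Δh = h(well A) − h(well D) = 296.83 − 293.02 = 3.81 m.
Vertical separation Δz = 293.35 − 286.18 = 7.17 m.
|i_v| = |Δh| / Δz = 3.81 / 7.17 = 0.531.
Head is higher in the shallow piezometer, so vertical flow is downward (recharge condition).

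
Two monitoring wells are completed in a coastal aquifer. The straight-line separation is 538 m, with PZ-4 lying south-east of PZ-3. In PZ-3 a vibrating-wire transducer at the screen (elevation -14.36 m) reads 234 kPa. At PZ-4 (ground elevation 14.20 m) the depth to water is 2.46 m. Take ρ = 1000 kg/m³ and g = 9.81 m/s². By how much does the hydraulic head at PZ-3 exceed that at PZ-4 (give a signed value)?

Pressure head at PZ-3: ψ = P/(ρg) = 234×1000 / (1000 × 9.81) = 23.85 m.
Total head at PZ-3: h = z + ψ = -14.36 + 23.85 = 9.49 m.
Total head at PZ-4: h = 14.20 − 2.46 = 11.74 m.
Head difference: h(PZ-3) − h(PZ-4) = 9.49 − 11.74 = -2.25 m.

Δh ≈ -2.25 m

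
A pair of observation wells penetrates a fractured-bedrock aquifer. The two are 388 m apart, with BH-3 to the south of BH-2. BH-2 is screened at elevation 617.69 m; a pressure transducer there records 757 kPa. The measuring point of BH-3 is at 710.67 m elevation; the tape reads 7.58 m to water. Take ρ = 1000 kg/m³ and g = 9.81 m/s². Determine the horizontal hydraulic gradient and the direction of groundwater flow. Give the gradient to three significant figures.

Pressure head at BH-2: ψ = P/(ρg) = 757×1000 / (1000 × 9.81) = 77.17 m.
Total head at BH-2: h = z + ψ = 617.69 + 77.17 = 694.86 m.
Total head at BH-3: h = 710.67 − 7.58 = 703.09 m.
Head difference: h(BH-2) − h(BH-3) = 694.86 − 703.09 = -8.23 m.
Hydraulic gradient: i = |Δh| / L = 8.23 / 388 = 0.0212.
Flow is from higher to lower head: from BH-3 toward BH-2, i.e. toward the north.

i ≈ 0.0212; groundwater flows toward the north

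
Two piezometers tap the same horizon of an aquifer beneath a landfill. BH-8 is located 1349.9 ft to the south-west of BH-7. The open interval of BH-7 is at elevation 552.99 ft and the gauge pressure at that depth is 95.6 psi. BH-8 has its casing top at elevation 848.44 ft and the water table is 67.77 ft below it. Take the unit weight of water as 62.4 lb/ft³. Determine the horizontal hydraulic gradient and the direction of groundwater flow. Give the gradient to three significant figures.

Pressure head at BH-7: ψ = 144·P/γ = 144 × 95.6 / 62.4 = 220.62 ft.
Total head at BH-7: h = z + ψ = 552.99 + 220.62 = 773.61 ft.
Total head at BH-8: h = 848.44 − 67.77 = 780.67 ft.
Head difference: h(BH-7) − h(BH-8) = 773.61 − 780.67 = -7.06 ft.
Hydraulic gradient: i = |Δh| / L = 7.06 / 1349.9 = 0.00523.
Flow is from higher to lower head: from BH-8 toward BH-7, i.e. toward the north-east.

i ≈ 0.00523; groundwater flows toward the north-east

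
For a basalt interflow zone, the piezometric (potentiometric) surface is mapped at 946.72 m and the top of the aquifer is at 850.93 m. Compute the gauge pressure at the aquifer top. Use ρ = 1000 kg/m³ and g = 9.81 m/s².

P ≈ 940 kPa

Pressure head at the aquifer top: ψ = h − z = 946.72 − 850.93 = 95.79 m.
P = ρgψ = 1000 × 9.81 × 95.79 = 939700 Pa ≈ 940 kPa.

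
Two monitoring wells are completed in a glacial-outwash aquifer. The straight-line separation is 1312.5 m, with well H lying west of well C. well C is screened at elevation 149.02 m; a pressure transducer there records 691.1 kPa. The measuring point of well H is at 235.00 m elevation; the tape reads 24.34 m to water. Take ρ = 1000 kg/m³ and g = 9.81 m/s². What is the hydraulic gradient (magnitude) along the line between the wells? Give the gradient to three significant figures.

i ≈ 0.00671

Pressure head at well C: ψ = P/(ρg) = 691.1×1000 / (1000 × 9.81) = 70.45 m.
Total head at well C: h = z + ψ = 149.02 + 70.45 = 219.47 m.
Total head at well H: h = 235.00 − 24.34 = 210.66 m.
Head difference: h(well C) − h(well H) = 219.47 − 210.66 = 8.81 m.
Hydraulic gradient: i = |Δh| / L = 8.81 / 1312.5 = 0.00671.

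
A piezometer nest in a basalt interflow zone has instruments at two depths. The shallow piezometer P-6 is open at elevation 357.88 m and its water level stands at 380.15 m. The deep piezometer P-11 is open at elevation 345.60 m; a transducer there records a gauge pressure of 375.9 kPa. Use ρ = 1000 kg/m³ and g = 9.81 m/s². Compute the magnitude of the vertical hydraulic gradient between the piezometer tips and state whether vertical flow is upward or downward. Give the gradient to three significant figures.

|i_v| ≈ 0.307; vertical flow is upward

Total head at P-6: h = 380.15 m (water level in the standpipe).
Pressure head at P-11: ψ = P/(ρg) = 375.9×1000 / (1000 × 9.81) = 38.32 m.
Total head at P-11: h = z + ψ = 345.60 + 38.32 = 383.92 m.
Δh = h(P-6) − h(P-11) = 380.15 − 383.92 = -3.77 m.
Vertical separation Δz = 357.88 − 345.60 = 12.28 m.
|i_v| = |Δh| / Δz = 3.77 / 12.28 = 0.307.
Head is higher in the deep piezometer, so vertical flow is upward (discharge condition).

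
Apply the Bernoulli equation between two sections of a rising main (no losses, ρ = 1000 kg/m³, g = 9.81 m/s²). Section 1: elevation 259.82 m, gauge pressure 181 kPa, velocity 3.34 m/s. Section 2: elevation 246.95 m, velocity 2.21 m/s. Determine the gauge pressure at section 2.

P₂ ≈ 310 kPa

Pressure head at 1: ψ₁ = P₁/(ρg) = 181×1000 / (1000 × 9.81) = 18.45 m.
Velocity heads: v₁²/2g = 3.34²/19.62 = 0.569 m; v₂²/2g = 2.21²/19.62 = 0.249 m.
Total head H = z₁ + ψ₁ + v₁²/2g = 259.82 + 18.45 + 0.569 = 278.84 m.
ψ₂ = H − z₂ − v₂²/2g = 278.84 − 246.95 − 0.249 = 31.64 m.
P₂ = ρgψ₂ = 1000 × 9.81 × 31.64 ≈ 310 kPa.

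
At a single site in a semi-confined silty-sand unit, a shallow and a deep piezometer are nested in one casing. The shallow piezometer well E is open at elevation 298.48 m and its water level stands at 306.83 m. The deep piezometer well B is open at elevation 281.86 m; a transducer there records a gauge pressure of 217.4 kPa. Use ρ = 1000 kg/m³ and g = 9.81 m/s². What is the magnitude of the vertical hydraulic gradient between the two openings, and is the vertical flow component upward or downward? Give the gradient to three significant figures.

|i_v| ≈ 0.169; vertical flow is downward

Total head at well E: h = 306.83 m (water level in the standpipe).
Pressure head at well B: ψ = P/(ρg) = 217.4×1000 / (1000 × 9.81) = 22.16 m.
Total head at well B: h = z + ψ = 281.86 + 22.16 = 304.02 m.
Δh = h(well E) − h(well B) = 306.83 − 304.02 = 2.81 m.
Vertical separation Δz = 298.48 − 281.86 = 16.62 m.
|i_v| = |Δh| / Δz = 2.81 / 16.62 = 0.169.
Head is higher in the shallow piezometer, so vertical flow is downward (recharge condition).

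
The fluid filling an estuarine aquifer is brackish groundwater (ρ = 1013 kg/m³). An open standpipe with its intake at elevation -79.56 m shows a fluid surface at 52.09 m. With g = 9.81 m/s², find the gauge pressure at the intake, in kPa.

Pressure head ψ = h − z = 52.09 − (-79.56) = 131.65 m.
P = ρgψ = 1013 × 9.81 × 131.65 = 1308276 Pa ≈ 1310 kPa.

P ≈ 1310 kPa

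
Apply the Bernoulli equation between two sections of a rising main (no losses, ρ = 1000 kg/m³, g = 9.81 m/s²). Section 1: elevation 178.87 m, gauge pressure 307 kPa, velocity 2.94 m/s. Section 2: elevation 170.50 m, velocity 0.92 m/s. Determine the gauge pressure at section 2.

P₂ ≈ 393 kPa

Pressure head at 1: ψ₁ = P₁/(ρg) = 307×1000 / (1000 × 9.81) = 31.29 m.
Velocity heads: v₁²/2g = 2.94²/19.62 = 0.441 m; v₂²/2g = 0.92²/19.62 = 0.043 m.
Total head H = z₁ + ψ₁ + v₁²/2g = 178.87 + 31.29 + 0.441 = 210.60 m.
ψ₂ = H − z₂ − v₂²/2g = 210.60 − 170.50 − 0.043 = 40.06 m.
P₂ = ρgψ₂ = 1000 × 9.81 × 40.06 ≈ 393 kPa.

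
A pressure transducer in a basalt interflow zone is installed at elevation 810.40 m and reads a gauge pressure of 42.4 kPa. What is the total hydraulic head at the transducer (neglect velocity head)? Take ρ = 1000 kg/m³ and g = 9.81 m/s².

ψ = P/(ρg) = 42.4×1000 / (1000 × 9.81) = 4.32 m.
h = z + ψ = 810.40 + 4.32 = 814.72 m.

h ≈ 814.72 m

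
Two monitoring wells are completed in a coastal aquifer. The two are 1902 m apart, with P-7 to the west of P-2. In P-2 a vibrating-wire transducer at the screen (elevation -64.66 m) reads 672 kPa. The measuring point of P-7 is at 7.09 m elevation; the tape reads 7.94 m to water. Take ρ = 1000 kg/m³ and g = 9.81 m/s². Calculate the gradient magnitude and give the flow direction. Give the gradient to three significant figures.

i ≈ 0.00247; groundwater flows toward the west

Pressure head at P-2: ψ = P/(ρg) = 672×1000 / (1000 × 9.81) = 68.50 m.
Total head at P-2: h = z + ψ = -64.66 + 68.50 = 3.84 m.
Total head at P-7: h = 7.09 − 7.94 = -0.85 m.
Head difference: h(P-2) − h(P-7) = 3.84 − (-0.85) = 4.69 m.
Hydraulic gradient: i = |Δh| / L = 4.69 / 1902 = 0.00247.
Flow is from higher to lower head: from P-2 toward P-7, i.e. toward the west.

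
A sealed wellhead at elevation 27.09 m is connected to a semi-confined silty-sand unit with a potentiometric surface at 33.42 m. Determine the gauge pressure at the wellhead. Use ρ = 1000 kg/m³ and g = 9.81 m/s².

Head above the cap: Δh = 33.42 − 27.09 = 6.33 m.
P = ρgΔh = 1000 × 9.81 × 6.33 = 62097 Pa ≈ 62.1 kPa.

P ≈ 62.1 kPa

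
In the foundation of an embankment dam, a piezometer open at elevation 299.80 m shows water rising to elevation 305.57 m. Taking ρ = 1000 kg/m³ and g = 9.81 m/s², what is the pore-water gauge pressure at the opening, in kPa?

P ≈ 56.6 kPa

Pressure head ψ = h − z = 305.57 − 299.80 = 5.77 m.
P = ρgψ = 1000 × 9.81 × 5.77 = 56604 Pa ≈ 56.6 kPa.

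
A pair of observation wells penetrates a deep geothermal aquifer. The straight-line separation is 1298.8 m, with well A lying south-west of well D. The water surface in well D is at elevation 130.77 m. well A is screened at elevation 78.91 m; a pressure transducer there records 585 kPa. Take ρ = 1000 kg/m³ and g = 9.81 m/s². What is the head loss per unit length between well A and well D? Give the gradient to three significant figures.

i ≈ 0.00598 m/m

Total head at well D: h = 130.77 m (water level in the piezometer is the total head).
Pressure head at well A: ψ = P/(ρg) = 585×1000 / (1000 × 9.81) = 59.63 m.
Total head at well A: h = z + ψ = 78.91 + 59.63 = 138.54 m.
Head difference: h(well D) − h(well A) = 130.77 − 138.54 = -7.77 m.
Hydraulic gradient: i = |Δh| / L = 7.77 / 1298.8 = 0.00598.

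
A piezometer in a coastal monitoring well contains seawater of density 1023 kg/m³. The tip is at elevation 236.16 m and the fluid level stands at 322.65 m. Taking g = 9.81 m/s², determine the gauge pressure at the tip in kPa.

P ≈ 868 kPa

Pressure head ψ = h − z = 322.65 − 236.16 = 86.49 m.
P = ρgψ = 1023 × 9.81 × 86.49 = 867982 Pa ≈ 868 kPa.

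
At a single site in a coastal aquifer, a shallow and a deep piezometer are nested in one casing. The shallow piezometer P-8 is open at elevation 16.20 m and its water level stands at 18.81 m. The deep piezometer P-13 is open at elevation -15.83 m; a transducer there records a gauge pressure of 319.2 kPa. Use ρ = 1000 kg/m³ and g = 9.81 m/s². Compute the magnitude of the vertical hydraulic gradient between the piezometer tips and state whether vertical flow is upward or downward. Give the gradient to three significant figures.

|i_v| ≈ 0.0656; vertical flow is downward

Total head at P-8: h = 18.81 m (water level in the standpipe).
Pressure head at P-13: ψ = P/(ρg) = 319.2×1000 / (1000 × 9.81) = 32.54 m.
Total head at P-13: h = z + ψ = -15.83 + 32.54 = 16.71 m.
Δh = h(P-8) − h(P-13) = 18.81 − 16.71 = 2.10 m.
Vertical separation Δz = 16.20 − (-15.83) = 32.03 m.
|i_v| = |Δh| / Δz = 2.10 / 32.03 = 0.0656.
Head is higher in the shallow piezometer, so vertical flow is downward (recharge condition).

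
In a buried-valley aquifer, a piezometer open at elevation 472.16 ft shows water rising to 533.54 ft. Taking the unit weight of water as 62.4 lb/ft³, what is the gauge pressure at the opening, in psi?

P ≈ 26.6 psi

Pressure head ψ = h − z = 533.54 − 472.16 = 61.38 ft.
P = γ·ψ / 144 = 62.4 × 61.38 / 144 = 26.6 psi.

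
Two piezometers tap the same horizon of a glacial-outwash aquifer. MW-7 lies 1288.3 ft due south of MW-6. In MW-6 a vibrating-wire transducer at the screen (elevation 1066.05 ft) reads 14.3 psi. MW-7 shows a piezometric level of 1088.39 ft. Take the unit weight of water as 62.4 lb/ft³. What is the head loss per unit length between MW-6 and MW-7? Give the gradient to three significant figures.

Pressure head at MW-6: ψ = 144·P/γ = 144 × 14.3 / 62.4 = 33.00 ft.
Total head at MW-6: h = z + ψ = 1066.05 + 33.00 = 1099.05 ft.
Total head at MW-7: h = 1088.39 ft (water level in the piezometer is the total head).
Head difference: h(MW-6) − h(MW-7) = 1099.05 − 1088.39 = 10.66 ft.
Hydraulic gradient: i = |Δh| / L = 10.66 / 1288.3 = 0.00827.

i ≈ 0.00827 ft/ft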